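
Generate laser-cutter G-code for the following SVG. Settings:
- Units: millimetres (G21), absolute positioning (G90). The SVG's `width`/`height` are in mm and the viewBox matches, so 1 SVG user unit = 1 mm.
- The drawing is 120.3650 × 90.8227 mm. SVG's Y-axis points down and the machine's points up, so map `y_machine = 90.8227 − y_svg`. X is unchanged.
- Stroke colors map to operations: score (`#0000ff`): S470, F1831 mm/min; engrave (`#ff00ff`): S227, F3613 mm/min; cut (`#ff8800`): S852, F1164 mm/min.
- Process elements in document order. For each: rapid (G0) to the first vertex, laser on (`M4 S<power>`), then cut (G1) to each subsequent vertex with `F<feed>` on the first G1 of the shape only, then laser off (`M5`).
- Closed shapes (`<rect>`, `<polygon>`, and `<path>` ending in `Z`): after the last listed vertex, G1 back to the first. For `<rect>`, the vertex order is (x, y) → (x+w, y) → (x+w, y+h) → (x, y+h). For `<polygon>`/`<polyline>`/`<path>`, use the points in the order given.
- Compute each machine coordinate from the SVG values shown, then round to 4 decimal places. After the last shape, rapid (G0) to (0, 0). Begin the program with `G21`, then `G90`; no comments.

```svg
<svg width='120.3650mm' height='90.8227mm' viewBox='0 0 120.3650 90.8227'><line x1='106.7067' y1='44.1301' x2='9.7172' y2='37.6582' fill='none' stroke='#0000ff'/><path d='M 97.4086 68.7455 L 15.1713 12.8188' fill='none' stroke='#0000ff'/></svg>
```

G21
G90
G0 X106.7067 Y46.6926
M4 S470
G1 X9.7172 Y53.1645 F1831
M5
G0 X97.4086 Y22.0772
M4 S470
G1 X15.1713 Y78.0039 F1831
M5
G0 X0.0000 Y0.0000

1 u = 1 mm; y_m = 90.8227 − y.

[1] `<line>` line segment, #0000ff→score S470 F1831: (106.7067,46.6926) → (9.7172,53.1645)

[2] `<path>` line segment, #0000ff→score S470 F1831: (97.4086,22.0772) → (15.1713,78.0039)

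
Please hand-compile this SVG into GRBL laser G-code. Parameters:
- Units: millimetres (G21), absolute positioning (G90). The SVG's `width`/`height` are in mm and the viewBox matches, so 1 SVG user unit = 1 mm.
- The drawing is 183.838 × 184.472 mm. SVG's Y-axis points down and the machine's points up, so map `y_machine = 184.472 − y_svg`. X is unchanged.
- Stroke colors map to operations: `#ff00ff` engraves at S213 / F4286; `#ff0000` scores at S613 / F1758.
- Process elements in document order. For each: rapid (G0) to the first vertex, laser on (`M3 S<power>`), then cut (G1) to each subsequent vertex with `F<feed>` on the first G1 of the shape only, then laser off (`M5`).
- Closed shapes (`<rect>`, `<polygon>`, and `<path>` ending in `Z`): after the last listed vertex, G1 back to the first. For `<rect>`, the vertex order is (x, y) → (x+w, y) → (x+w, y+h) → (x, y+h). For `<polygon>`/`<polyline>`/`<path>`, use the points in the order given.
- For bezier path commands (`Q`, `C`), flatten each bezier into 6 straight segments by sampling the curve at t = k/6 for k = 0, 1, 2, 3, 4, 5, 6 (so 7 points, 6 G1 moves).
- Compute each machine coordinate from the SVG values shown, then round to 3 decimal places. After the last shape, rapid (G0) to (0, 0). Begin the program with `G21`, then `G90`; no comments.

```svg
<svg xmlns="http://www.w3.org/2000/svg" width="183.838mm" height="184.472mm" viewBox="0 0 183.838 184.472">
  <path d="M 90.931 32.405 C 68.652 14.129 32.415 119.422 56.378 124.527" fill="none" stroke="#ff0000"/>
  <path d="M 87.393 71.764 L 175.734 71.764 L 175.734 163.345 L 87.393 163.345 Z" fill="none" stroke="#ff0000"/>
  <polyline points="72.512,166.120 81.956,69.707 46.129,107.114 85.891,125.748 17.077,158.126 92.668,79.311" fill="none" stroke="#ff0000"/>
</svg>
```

G21
G90
G0 X90.931 Y152.067
M3 S613
G1 X78.972 Y151.943 F1758
G1 X66.746 Y137.441
G1 X56.314 Y114.774
G1 X49.735 Y90.159
G1 X49.070 Y69.811
G1 X56.378 Y59.945
M5
G0 X87.393 Y112.708
M3 S613
G1 X175.734 Y112.708 F1758
G1 X175.734 Y21.127
G1 X87.393 Y21.127
G1 X87.393 Y112.708
M5
G0 X72.512 Y18.352
M3 S613
G1 X81.956 Y114.765 F1758
G1 X46.129 Y77.358
G1 X85.891 Y58.724
G1 X17.077 Y26.346
G1 X92.668 Y105.161
M5
G0 X0.000 Y0.000

1 u = 1 mm; y_m = 184.472 − y.

[1] `<path>` cubic bezier, #ff0000→score S613 F1758: (90.931,152.067) → (78.972,151.943) → (66.746,137.441) → (56.314,114.774) → (49.735,90.159) → (49.070,69.811) → (56.378,59.945)

[2] `<path>` rectangle, #ff0000→score S613 F1758: (87.393,112.708) → (175.734,112.708) → (175.734,21.127) → (87.393,21.127) → (87.393,112.708) (closed)

[3] `<polyline>` open polyline, #ff0000→score S613 F1758: (72.512,18.352) → (81.956,114.765) → (46.129,77.358) → (85.891,58.724) → (17.077,26.346) → (92.668,105.161)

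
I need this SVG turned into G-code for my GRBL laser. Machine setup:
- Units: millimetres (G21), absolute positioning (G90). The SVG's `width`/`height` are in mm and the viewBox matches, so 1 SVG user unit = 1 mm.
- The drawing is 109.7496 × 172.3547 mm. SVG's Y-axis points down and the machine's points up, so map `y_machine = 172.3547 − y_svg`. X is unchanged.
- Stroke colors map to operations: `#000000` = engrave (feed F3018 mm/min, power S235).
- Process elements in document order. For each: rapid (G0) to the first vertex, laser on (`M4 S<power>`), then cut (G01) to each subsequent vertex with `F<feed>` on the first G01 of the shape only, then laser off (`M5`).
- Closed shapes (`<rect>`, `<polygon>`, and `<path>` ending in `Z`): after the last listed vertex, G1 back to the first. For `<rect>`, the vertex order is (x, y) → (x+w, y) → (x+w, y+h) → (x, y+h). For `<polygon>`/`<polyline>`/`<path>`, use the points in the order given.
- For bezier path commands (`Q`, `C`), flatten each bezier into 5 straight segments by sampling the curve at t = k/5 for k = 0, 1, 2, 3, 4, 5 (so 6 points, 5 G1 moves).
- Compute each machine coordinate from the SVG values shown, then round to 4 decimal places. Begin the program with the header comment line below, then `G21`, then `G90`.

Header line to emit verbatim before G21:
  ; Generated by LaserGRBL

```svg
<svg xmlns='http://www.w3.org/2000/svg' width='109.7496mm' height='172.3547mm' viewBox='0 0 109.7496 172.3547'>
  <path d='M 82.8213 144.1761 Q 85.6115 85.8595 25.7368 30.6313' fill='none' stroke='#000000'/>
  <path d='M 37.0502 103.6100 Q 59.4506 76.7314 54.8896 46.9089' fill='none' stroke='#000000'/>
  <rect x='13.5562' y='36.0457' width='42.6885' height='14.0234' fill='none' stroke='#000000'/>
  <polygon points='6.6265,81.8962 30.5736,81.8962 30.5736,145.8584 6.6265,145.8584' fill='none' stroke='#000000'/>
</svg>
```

; Generated by LaserGRBL
G21
G90
G0 X82.8213 Y28.1786
M4 S235
G01 X81.4308 Y51.3817 F3018
G01 X75.0271 Y74.3377
G01 X63.6102 Y97.0467
G01 X47.1801 Y119.5086
G01 X25.7368 Y141.7234
M5
G0 X37.0502 Y68.7447
M4 S235
G01 X44.9319 Y79.6139 F3018
G01 X50.6567 Y90.7186
G01 X54.2246 Y102.0588
G01 X55.6355 Y113.6346
G01 X54.8896 Y125.4458
M5
G0 X13.5562 Y136.3090
M4 S235
G01 X56.2447 Y136.3090 F3018
G01 X56.2447 Y122.2856
G01 X13.5562 Y122.2856
G01 X13.5562 Y136.3090
M5
G0 X6.6265 Y90.4585
M4 S235
G01 X30.5736 Y90.4585 F3018
G01 X30.5736 Y26.4963
G01 X6.6265 Y26.4963
G01 X6.6265 Y90.4585
M5

viewBox `0 0 109.7496 172.3547` with mm width/height → 1 unit = 1 mm. Flip: y_m = 172.3547 − y_svg.

**Shape 1** — `<path>` quadratic bezier, stroke `#000000` → engrave (S235, F3018). Control points (SVG): P0=(82.8213,144.1761), P1=(85.6115,85.8595), P2=(25.7368,30.6313); sampled at t=k/5. Machine vertices: (82.8213,28.1786) → (81.4308,51.3817) → (75.0271,74.3377) → (63.6102,97.0467) → (47.1801,119.5086) → (25.7368,141.7234). Open path.

**Shape 2** — `<path>` quadratic bezier, stroke `#000000` → engrave (S235, F3018). Control points (SVG): P0=(37.0502,103.6100), P1=(59.4506,76.7314), P2=(54.8896,46.9089); sampled at t=k/5. Machine vertices: (37.0502,68.7447) → (44.9319,79.6139) → (50.6567,90.7186) → (54.2246,102.0588) → (55.6355,113.6346) → (54.8896,125.4458). Open path.

**Shape 3** — `<rect>` rectangle, stroke `#000000` → engrave (S235, F3018). Machine vertices: (13.5562,136.3090) → (56.2447,136.3090) → (56.2447,122.2856) → (13.5562,122.2856) → (13.5562,136.3090). Closed: final G1 returns to the first vertex.

**Shape 4** — `<polygon>` rectangle, stroke `#000000` → engrave (S235, F3018). Machine vertices: (6.6265,90.4585) → (30.5736,90.4585) → (30.5736,26.4963) → (6.6265,26.4963) → (6.6265,90.4585). Closed: final G1 returns to the first vertex.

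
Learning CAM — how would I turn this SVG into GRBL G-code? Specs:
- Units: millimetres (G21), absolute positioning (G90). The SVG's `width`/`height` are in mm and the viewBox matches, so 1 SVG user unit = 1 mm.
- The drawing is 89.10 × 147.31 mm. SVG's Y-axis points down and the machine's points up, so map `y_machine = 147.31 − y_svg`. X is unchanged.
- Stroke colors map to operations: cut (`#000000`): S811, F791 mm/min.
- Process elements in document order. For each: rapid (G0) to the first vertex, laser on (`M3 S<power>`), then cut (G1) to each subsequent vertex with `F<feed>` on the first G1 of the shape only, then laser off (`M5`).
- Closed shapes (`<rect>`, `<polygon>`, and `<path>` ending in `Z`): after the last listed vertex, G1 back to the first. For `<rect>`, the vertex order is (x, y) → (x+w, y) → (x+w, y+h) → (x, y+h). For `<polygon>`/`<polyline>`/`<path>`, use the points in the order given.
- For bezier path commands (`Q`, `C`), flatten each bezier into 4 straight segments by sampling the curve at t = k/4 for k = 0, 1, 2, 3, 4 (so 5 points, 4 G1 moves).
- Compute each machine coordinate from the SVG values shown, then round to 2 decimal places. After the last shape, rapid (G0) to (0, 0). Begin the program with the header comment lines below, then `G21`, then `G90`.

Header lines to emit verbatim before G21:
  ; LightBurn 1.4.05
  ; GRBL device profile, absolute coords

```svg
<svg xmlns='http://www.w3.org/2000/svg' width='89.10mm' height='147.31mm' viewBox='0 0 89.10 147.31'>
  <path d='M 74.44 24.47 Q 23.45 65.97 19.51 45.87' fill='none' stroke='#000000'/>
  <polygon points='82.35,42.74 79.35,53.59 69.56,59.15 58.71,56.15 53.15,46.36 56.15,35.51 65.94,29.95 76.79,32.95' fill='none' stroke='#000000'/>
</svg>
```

; LightBurn 1.4.05
; GRBL device profile, absolute coords
G21
G90
G0 X74.44 Y122.84
M3 S811
G1 X51.89 Y105.94 F791
G1 X35.21 Y96.74
G1 X24.42 Y95.24
G1 X19.51 Y101.44
M5
G0 X82.35 Y104.57
M3 S811
G1 X79.35 Y93.72 F791
G1 X69.56 Y88.16
G1 X58.71 Y91.16
G1 X53.15 Y100.95
G1 X56.15 Y111.80
G1 X65.94 Y117.36
G1 X76.79 Y114.36
G1 X82.35 Y104.57
M5
G0 X0.00 Y0.00

viewBox `0 0 89.10 147.31` with mm width/height → 1 unit = 1 mm. Flip: y_m = 147.31 − y_svg.

**Shape 1** — `<path>` quadratic bezier, stroke `#000000` → cut (S811, F791). Control points (SVG): P0=(74.44,24.47), P1=(23.45,65.97), P2=(19.51,45.87); sampled at t=k/4. Machine vertices: (74.44,122.84) → (51.89,105.94) → (35.21,96.74) → (24.42,95.24) → (19.51,101.44). Open path.

**Shape 2** — `<polygon>` regular polygon, stroke `#000000` → cut (S811, F791). Machine vertices: (82.35,104.57) → (79.35,93.72) → (69.56,88.16) → (58.71,91.16) → (53.15,100.95) → (56.15,111.80) → (65.94,117.36) → (76.79,114.36) → (82.35,104.57). Closed: final G1 returns to the first vertex.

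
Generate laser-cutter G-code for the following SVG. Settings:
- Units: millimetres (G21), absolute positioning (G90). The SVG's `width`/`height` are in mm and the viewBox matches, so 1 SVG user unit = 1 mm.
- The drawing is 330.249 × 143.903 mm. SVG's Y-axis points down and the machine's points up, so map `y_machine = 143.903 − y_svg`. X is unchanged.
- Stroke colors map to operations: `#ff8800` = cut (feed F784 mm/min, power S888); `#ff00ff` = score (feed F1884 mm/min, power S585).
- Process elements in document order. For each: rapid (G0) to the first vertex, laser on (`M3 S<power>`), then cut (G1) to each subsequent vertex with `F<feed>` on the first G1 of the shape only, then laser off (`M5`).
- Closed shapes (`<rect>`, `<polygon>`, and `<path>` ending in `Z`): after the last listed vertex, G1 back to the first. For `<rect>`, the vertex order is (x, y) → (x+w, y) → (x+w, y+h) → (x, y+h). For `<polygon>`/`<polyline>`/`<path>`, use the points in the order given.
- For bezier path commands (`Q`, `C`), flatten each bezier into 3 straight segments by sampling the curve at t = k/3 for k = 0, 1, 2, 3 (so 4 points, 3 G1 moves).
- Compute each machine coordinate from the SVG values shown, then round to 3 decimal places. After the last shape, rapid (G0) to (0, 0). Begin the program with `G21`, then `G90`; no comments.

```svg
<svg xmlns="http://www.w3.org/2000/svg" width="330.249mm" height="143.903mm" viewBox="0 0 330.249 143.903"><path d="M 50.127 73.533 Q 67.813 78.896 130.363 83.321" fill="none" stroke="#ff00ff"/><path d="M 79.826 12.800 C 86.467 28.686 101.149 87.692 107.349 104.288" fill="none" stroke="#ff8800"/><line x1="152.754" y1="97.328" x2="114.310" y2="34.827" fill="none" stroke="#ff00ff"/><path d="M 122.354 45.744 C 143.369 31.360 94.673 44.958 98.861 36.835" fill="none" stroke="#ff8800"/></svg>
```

viewBox `0 0 330.249 143.903` with mm width/height → 1 unit = 1 mm. Flip: y_m = 143.903 − y_svg.

**Shape 1** — `<path>` quadratic bezier, stroke `#ff00ff` → score (S585, F1884). Control points (SVG): P0=(50.127,73.533), P1=(67.813,78.896), P2=(130.363,83.321); sampled at t=k/3. Machine vertices: (50.127,70.370) → (66.903,66.899) → (93.648,63.636) → (130.363,60.582). Open path.

**Shape 2** — `<path>` cubic bezier, stroke `#ff8800` → cut (S888, F784). Control points (SVG): P0=(79.826,12.800), P1=(86.467,28.686), P2=(101.149,87.692), P3=(107.349,104.288); sampled at t=k/3. Machine vertices: (79.826,131.103) → (88.535,104.011) → (98.934,67.180) → (107.349,39.615). Open path.

**Shape 3** — `<line>` line segment, stroke `#ff00ff` → score (S585, F1884). Machine vertices: (152.754,46.575) → (114.310,109.076). Open path.

**Shape 4** — `<path>` cubic bezier, stroke `#ff8800` → cut (S888, F784). Control points (SVG): P0=(122.354,45.744), P1=(143.369,31.360), P2=(94.673,44.958), P3=(98.861,36.835); sampled at t=k/3. Machine vertices: (122.354,98.159) → (124.673,105.057) → (107.760,104.344) → (98.861,107.068). Open path.

G21
G90
G0 X50.127 Y70.370
M3 S585
G1 X66.903 Y66.899 F1884
G1 X93.648 Y63.636
G1 X130.363 Y60.582
M5
G0 X79.826 Y131.103
M3 S888
G1 X88.535 Y104.011 F784
G1 X98.934 Y67.180
G1 X107.349 Y39.615
M5
G0 X152.754 Y46.575
M3 S585
G1 X114.310 Y109.076 F1884
M5
G0 X122.354 Y98.159
M3 S888
G1 X124.673 Y105.057 F784
G1 X107.760 Y104.344
G1 X98.861 Y107.068
M5
G0 X0.000 Y0.000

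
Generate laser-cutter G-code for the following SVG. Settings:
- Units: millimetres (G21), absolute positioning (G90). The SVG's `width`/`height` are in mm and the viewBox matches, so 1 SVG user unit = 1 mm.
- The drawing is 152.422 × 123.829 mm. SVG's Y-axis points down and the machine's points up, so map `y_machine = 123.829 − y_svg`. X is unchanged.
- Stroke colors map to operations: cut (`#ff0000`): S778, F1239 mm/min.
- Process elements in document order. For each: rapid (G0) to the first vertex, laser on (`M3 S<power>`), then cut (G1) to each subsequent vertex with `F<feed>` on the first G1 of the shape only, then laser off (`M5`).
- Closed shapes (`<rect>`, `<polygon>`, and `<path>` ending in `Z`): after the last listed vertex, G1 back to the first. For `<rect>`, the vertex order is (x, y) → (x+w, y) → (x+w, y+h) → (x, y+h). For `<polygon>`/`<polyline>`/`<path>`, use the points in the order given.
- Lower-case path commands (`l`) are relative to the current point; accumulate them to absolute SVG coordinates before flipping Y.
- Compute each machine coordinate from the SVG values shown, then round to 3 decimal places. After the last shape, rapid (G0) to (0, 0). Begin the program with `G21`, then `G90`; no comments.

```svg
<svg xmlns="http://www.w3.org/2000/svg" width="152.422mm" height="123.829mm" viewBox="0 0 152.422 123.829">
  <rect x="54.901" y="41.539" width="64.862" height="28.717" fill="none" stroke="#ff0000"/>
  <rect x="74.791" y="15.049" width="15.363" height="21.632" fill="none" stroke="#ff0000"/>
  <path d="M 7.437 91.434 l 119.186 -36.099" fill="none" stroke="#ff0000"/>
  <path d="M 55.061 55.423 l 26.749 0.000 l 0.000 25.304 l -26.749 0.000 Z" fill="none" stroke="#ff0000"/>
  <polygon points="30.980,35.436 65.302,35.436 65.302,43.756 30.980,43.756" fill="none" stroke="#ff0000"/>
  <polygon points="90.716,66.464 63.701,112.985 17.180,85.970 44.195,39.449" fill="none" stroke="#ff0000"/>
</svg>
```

Since the viewBox matches the mm dimensions, user units are millimetres directly. The only transform is the Y-flip y_m = 123.829 − y_svg.

Shape 1 is a rectangle drawn with `<rect>`. Its stroke #ff0000 means cut at S778, F1239. After flipping Y the toolpath is (54.901,82.290) → (119.763,82.290) → (119.763,53.573) → (54.901,53.573) → (54.901,82.290), returning to the start.

Shape 2 is a rectangle drawn with `<rect>`. Its stroke #ff0000 means cut at S778, F1239. After flipping Y the toolpath is (74.791,108.780) → (90.154,108.780) → (90.154,87.148) → (74.791,87.148) → (74.791,108.780), returning to the start.

Shape 3 is a line segment drawn with `<path>`. Its stroke #ff0000 means cut at S778, F1239. After flipping Y the toolpath is (7.437,32.395) → (126.623,68.494).

Shape 4 is a rectangle drawn with `<path>`. Its stroke #ff0000 means cut at S778, F1239. After flipping Y the toolpath is (55.061,68.406) → (81.810,68.406) → (81.810,43.102) → (55.061,43.102) → (55.061,68.406), returning to the start.

Shape 5 is a rectangle drawn with `<polygon>`. Its stroke #ff0000 means cut at S778, F1239. After flipping Y the toolpath is (30.980,88.393) → (65.302,88.393) → (65.302,80.073) → (30.980,80.073) → (30.980,88.393), returning to the start.

Shape 6 is a regular polygon drawn with `<polygon>`. Its stroke #ff0000 means cut at S778, F1239. After flipping Y the toolpath is (90.716,57.365) → (63.701,10.844) → (17.180,37.859) → (44.195,84.380) → (90.716,57.365), returning to the start.

G21
G90
G0 X54.901 Y82.290
M3 S778
G1 X119.763 Y82.290 F1239
G1 X119.763 Y53.573
G1 X54.901 Y53.573
G1 X54.901 Y82.290
M5
G0 X74.791 Y108.780
M3 S778
G1 X90.154 Y108.780 F1239
G1 X90.154 Y87.148
G1 X74.791 Y87.148
G1 X74.791 Y108.780
M5
G0 X7.437 Y32.395
M3 S778
G1 X126.623 Y68.494 F1239
M5
G0 X55.061 Y68.406
M3 S778
G1 X81.810 Y68.406 F1239
G1 X81.810 Y43.102
G1 X55.061 Y43.102
G1 X55.061 Y68.406
M5
G0 X30.980 Y88.393
M3 S778
G1 X65.302 Y88.393 F1239
G1 X65.302 Y80.073
G1 X30.980 Y80.073
G1 X30.980 Y88.393
M5
G0 X90.716 Y57.365
M3 S778
G1 X63.701 Y10.844 F1239
G1 X17.180 Y37.859
G1 X44.195 Y84.380
G1 X90.716 Y57.365
M5
G0 X0.000 Y0.000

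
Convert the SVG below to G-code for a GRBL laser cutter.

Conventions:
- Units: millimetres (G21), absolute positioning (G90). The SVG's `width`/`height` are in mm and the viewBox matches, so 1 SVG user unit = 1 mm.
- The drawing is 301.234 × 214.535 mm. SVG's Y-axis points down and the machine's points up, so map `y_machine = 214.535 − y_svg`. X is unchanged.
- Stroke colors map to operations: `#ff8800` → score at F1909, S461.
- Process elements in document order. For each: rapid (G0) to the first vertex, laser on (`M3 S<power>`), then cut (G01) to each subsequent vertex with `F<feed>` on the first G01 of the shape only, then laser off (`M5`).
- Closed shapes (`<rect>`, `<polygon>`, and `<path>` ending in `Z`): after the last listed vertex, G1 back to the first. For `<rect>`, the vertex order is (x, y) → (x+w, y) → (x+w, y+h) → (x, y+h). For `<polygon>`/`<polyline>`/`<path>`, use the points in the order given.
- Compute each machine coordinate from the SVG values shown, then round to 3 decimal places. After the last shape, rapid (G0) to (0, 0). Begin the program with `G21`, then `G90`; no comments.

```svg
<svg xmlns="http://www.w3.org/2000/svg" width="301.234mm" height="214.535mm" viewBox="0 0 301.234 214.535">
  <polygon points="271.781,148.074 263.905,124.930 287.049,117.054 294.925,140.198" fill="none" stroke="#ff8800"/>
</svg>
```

G21
G90
G0 X271.781 Y66.461
M3 S461
G01 X263.905 Y89.605 F1909
G01 X287.049 Y97.481
G01 X294.925 Y74.337
G01 X271.781 Y66.461
M5
G0 X0.000 Y0.000

1 u = 1 mm; y_m = 214.535 − y.

[1] `<polygon>` regular polygon, #ff8800→score S461 F1909: (271.781,66.461) → (263.905,89.605) → (287.049,97.481) → (294.925,74.337) → (271.781,66.461) (closed)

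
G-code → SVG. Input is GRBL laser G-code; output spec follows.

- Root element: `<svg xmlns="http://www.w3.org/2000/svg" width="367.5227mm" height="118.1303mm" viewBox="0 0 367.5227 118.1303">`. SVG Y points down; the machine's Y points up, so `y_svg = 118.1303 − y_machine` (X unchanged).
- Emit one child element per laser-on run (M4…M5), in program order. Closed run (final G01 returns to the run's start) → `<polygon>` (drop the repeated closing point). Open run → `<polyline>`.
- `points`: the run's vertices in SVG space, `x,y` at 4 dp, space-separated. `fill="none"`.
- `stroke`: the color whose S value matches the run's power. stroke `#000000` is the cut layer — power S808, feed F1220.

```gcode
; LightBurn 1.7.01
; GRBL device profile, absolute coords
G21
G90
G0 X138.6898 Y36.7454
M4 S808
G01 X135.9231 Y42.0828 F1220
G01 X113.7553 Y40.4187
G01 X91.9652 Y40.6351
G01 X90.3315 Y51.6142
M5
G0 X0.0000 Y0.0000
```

y_svg = 118.1303 − y_m. Every run uses S808, so all elements get stroke `#000000` (cut).

[1] open run; points: 138.6898,81.3849 135.9231,76.0475 113.7553,77.7116 91.9652,77.4952 90.3315,66.5161

<svg xmlns="http://www.w3.org/2000/svg" width="367.5227mm" height="118.1303mm" viewBox="0 0 367.5227 118.1303">
  <polyline points="138.6898,81.3849 135.9231,76.0475 113.7553,77.7116 91.9652,77.4952 90.3315,66.5161" fill="none" stroke="#000000"/>
</svg>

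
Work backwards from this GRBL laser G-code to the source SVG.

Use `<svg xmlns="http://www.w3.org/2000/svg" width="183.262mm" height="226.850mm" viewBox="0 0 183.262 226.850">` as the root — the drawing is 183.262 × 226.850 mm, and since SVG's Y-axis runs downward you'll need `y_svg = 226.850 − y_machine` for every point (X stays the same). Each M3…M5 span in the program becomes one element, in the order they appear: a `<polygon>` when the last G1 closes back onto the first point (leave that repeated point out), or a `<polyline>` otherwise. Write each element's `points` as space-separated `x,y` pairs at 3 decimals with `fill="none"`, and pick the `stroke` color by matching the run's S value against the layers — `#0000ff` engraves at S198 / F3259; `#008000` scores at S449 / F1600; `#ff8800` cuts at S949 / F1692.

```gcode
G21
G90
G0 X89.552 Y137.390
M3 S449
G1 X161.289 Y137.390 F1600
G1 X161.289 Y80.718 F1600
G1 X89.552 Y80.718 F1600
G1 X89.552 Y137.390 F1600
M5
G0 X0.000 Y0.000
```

<svg xmlns="http://www.w3.org/2000/svg" width="183.262mm" height="226.850mm" viewBox="0 0 183.262 226.850">
  <polygon points="89.552,89.460 161.289,89.460 161.289,146.132 89.552,146.132" fill="none" stroke="#008000"/>
</svg>

Machine Y-up, SVG Y-down with viewBox height 226.850, so y_svg = 226.850 − y_machine; X carries over. Every run uses S449, so all elements get stroke `#008000` (score).

Run 1: The run returns to its start, so emit a `<polygon>` with points (Y-flipped): 89.552,89.460 161.289,89.460 161.289,146.132 89.552,146.132.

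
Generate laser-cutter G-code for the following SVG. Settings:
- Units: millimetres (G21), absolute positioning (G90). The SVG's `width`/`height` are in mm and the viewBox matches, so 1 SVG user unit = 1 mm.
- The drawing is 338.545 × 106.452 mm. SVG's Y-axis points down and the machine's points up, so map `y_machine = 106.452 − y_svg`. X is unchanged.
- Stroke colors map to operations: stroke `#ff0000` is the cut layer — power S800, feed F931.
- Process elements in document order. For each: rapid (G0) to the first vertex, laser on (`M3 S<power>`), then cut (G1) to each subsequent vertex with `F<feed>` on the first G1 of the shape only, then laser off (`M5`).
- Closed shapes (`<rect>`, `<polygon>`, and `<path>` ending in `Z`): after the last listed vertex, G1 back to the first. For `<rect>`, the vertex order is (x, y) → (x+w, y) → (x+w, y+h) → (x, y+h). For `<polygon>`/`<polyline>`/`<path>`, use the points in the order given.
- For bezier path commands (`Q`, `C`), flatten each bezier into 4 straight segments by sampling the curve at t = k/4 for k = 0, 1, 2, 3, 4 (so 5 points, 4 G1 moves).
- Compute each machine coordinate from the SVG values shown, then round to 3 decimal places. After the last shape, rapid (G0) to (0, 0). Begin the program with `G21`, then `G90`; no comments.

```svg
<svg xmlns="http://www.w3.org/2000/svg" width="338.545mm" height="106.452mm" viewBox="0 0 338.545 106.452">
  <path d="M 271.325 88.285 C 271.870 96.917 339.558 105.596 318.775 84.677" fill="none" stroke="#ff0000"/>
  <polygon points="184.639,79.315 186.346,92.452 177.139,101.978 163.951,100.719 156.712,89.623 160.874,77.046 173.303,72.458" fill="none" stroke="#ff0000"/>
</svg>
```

G21
G90
G0 X271.325 Y18.167
M3 S800
G1 X281.892 Y12.147 F931
G1 X303.048 Y8.889
G1 X320.205 Y11.172
G1 X318.775 Y21.775
M5
G0 X184.639 Y27.137
M3 S800
G1 X186.346 Y14.000 F931
G1 X177.139 Y4.474
G1 X163.951 Y5.733
G1 X156.712 Y16.829
G1 X160.874 Y29.406
G1 X173.303 Y33.994
G1 X184.639 Y27.137
M5
G0 X0.000 Y0.000

viewBox `0 0 338.545 106.452` with mm width/height → 1 unit = 1 mm. Flip: y_m = 106.452 − y_svg.

**Shape 1** — `<path>` cubic bezier, stroke `#ff0000` → cut (S800, F931). Control points (SVG): P0=(271.325,88.285), P1=(271.870,96.917), P2=(339.558,105.596), P3=(318.775,84.677); sampled at t=k/4. Machine vertices: (271.325,18.167) → (281.892,12.147) → (303.048,8.889) → (320.205,11.172) → (318.775,21.775). Open path.

**Shape 2** — `<polygon>` regular polygon, stroke `#ff0000` → cut (S800, F931). Machine vertices: (184.639,27.137) → (186.346,14.000) → (177.139,4.474) → (163.951,5.733) → (156.712,16.829) → (160.874,29.406) → (173.303,33.994) → (184.639,27.137). Closed: final G1 returns to the first vertex.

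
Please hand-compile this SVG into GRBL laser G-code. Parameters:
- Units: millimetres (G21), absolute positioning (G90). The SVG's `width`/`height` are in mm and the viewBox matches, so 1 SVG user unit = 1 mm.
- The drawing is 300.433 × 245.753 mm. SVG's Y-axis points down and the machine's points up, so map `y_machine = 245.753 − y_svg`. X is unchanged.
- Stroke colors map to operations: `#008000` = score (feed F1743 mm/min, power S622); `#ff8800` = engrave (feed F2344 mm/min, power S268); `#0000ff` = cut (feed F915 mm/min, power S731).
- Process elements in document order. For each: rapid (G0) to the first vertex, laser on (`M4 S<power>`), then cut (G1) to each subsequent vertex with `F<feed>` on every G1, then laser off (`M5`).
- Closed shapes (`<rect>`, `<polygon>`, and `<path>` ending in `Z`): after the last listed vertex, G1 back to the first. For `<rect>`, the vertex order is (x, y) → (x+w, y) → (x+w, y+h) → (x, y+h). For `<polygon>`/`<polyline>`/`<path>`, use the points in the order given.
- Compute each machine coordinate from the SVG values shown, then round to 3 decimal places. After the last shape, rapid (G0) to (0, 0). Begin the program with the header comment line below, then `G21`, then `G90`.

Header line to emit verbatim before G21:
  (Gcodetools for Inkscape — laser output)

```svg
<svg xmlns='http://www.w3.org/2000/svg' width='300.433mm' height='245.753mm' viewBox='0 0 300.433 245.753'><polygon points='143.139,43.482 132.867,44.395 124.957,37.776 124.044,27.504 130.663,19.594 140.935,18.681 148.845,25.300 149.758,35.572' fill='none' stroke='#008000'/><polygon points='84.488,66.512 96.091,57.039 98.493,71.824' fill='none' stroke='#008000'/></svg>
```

Since the viewBox matches the mm dimensions, user units are millimetres directly. The only transform is the Y-flip y_m = 245.753 − y_svg.

Shape 1 is a regular polygon drawn with `<polygon>`. Its stroke #008000 means score at S622, F1743. After flipping Y the toolpath is (143.139,202.271) → (132.867,201.358) → (124.957,207.977) → (124.044,218.249) → (130.663,226.159) → (140.935,227.072) → (148.845,220.453) → (149.758,210.181) → (143.139,202.271), returning to the start.

Shape 2 is a regular polygon drawn with `<polygon>`. Its stroke #008000 means score at S622, F1743. After flipping Y the toolpath is (84.488,179.241) → (96.091,188.714) → (98.493,173.929) → (84.488,179.241), returning to the start.

(Gcodetools for Inkscape — laser output)
G21
G90
G0 X143.139 Y202.271
M4 S622
G1 X132.867 Y201.358 F1743
G1 X124.957 Y207.977 F1743
G1 X124.044 Y218.249 F1743
G1 X130.663 Y226.159 F1743
G1 X140.935 Y227.072 F1743
G1 X148.845 Y220.453 F1743
G1 X149.758 Y210.181 F1743
G1 X143.139 Y202.271 F1743
M5
G0 X84.488 Y179.241
M4 S622
G1 X96.091 Y188.714 F1743
G1 X98.493 Y173.929 F1743
G1 X84.488 Y179.241 F1743
M5
G0 X0.000 Y0.000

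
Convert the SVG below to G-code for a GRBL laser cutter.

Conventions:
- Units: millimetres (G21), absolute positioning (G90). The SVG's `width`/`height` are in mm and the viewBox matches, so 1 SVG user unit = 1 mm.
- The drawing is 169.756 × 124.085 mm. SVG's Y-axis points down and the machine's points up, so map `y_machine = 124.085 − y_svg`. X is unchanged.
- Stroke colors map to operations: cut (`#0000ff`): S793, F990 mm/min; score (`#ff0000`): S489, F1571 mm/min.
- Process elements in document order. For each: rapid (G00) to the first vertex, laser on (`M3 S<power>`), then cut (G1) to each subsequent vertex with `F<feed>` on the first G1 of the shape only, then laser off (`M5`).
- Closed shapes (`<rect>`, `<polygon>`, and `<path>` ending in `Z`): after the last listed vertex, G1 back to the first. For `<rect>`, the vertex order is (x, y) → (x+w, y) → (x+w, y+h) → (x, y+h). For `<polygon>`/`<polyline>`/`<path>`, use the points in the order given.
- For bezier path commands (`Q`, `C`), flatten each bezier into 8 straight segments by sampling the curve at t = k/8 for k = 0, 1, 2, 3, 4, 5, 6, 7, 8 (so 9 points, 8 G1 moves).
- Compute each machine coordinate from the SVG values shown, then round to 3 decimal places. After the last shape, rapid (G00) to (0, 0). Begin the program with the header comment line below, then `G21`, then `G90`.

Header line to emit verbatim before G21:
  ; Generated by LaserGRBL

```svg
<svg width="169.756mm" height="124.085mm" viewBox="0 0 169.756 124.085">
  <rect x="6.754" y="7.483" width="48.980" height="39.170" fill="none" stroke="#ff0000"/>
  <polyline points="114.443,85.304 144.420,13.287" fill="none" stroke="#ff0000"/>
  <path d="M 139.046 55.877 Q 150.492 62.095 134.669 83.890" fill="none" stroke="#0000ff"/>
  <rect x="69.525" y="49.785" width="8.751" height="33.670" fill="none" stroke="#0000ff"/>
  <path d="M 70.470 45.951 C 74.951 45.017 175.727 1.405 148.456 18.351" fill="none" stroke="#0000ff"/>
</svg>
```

; Generated by LaserGRBL
G21
G90
G00 X6.754 Y116.602
M3 S489
G1 X55.734 Y116.602 F1571
G1 X55.734 Y77.432
G1 X6.754 Y77.432
G1 X6.754 Y116.602
M5
G00 X114.443 Y38.781
M3 S489
G1 X144.420 Y110.798 F1571
M5
G00 X139.046 Y68.208
M3 S793
G1 X141.481 Y66.410 F990
G1 X143.065 Y64.125
G1 X143.796 Y61.354
G1 X143.675 Y58.096
G1 X142.702 Y54.351
G1 X140.876 Y50.119
G1 X138.199 Y45.400
G1 X134.669 Y40.195
M5
G00 X69.525 Y74.300
M3 S793
G1 X78.276 Y74.300 F990
G1 X78.276 Y40.630
G1 X69.525 Y40.630
G1 X69.525 Y74.300
M5
G00 X70.470 Y78.134
M3 S793
G1 X76.226 Y80.283 F990
G1 X88.381 Y85.224
G1 X104.305 Y91.745
G1 X121.370 Y98.639
G1 X136.947 Y104.694
G1 X148.406 Y108.702
G1 X153.119 Y109.452
G1 X148.456 Y105.734
M5
G00 X0.000 Y0.000

1 u = 1 mm; y_m = 124.085 − y.

[1] `<rect>` rectangle, #ff0000→score S489 F1571: (6.754,116.602) → (55.734,116.602) → (55.734,77.432) → (6.754,77.432) → (6.754,116.602) (closed)

[2] `<polyline>` line segment, #ff0000→score S489 F1571: (114.443,38.781) → (144.420,110.798)

[3] `<path>` quadratic bezier, #0000ff→cut S793 F990: (139.046,68.208) → (141.481,66.410) → (143.065,64.125) → (143.796,61.354) → (143.675,58.096) → (142.702,54.351) → (140.876,50.119) → (138.199,45.400) → (134.669,40.195)

[4] `<rect>` rectangle, #0000ff→cut S793 F990: (69.525,74.300) → (78.276,74.300) → (78.276,40.630) → (69.525,40.630) → (69.525,74.300) (closed)

[5] `<path>` cubic bezier, #0000ff→cut S793 F990: (70.470,78.134) → (76.226,80.283) → (88.381,85.224) → (104.305,91.745) → (121.370,98.639) → (136.947,104.694) → (148.406,108.702) → (153.119,109.452) → (148.456,105.734)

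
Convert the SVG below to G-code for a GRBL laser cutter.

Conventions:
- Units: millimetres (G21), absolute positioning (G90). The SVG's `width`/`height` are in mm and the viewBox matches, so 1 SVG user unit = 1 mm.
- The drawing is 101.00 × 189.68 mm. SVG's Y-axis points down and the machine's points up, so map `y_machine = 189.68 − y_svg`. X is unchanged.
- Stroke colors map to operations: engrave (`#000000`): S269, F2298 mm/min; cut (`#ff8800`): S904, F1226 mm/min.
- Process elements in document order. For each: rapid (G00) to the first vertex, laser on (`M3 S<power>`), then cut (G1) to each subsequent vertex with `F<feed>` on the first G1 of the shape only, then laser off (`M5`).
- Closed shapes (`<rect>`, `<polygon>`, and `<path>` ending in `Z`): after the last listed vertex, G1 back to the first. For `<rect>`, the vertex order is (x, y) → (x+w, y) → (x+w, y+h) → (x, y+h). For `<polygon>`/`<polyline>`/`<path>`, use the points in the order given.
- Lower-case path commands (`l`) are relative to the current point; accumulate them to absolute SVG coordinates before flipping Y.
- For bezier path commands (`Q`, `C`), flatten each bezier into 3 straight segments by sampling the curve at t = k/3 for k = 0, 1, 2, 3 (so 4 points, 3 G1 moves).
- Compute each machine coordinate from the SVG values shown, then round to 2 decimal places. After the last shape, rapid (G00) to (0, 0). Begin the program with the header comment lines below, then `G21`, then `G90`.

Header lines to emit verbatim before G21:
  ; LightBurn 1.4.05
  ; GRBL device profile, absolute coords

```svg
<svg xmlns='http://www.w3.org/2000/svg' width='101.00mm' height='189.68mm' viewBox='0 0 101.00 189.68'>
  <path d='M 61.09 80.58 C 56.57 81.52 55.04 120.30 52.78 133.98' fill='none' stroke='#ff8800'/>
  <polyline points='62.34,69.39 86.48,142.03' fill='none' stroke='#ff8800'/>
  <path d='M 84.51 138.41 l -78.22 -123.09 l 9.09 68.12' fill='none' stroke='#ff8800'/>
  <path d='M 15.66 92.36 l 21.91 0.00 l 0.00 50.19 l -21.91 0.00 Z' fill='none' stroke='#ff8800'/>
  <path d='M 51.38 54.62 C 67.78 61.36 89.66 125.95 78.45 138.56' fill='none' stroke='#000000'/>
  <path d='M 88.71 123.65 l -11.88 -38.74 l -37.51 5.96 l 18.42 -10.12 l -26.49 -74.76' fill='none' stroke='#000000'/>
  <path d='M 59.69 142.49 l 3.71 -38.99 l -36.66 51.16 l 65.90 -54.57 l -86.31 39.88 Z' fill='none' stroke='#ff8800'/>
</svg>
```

; LightBurn 1.4.05
; GRBL device profile, absolute coords
G21
G90
G00 X61.09 Y109.10
M3 S904
G1 X57.43 Y97.88 F1226
G1 X54.93 Y75.42
G1 X52.78 Y55.70
M5
G00 X62.34 Y120.29
M3 S904
G1 X86.48 Y47.65 F1226
M5
G00 X84.51 Y51.27
M3 S904
G1 X6.29 Y174.36 F1226
G1 X15.38 Y106.24
M5
G00 X15.66 Y97.32
M3 S904
G1 X37.57 Y97.32 F1226
G1 X37.57 Y47.13
G1 X15.66 Y47.13
G1 X15.66 Y97.32
M5
G00 X51.38 Y135.06
M3 S269
G1 X68.18 Y113.10 F2298
G1 X80.06 Y76.99
G1 X78.45 Y51.12
M5
G00 X88.71 Y66.03
M3 S269
G1 X76.83 Y104.77 F2298
G1 X39.32 Y98.81
G1 X57.74 Y108.93
G1 X31.25 Y183.69
M5
G00 X59.69 Y47.19
M3 S904
G1 X63.40 Y86.18 F1226
G1 X26.74 Y35.02
G1 X92.64 Y89.59
G1 X6.33 Y49.71
G1 X59.69 Y47.19
M5
G00 X0.00 Y0.00

Since the viewBox matches the mm dimensions, user units are millimetres directly. The only transform is the Y-flip y_m = 189.68 − y_svg.

Shape 1 is a cubic bezier drawn with `<path>`. Its stroke #ff8800 means cut at S904, F1226. After flipping Y the toolpath is (61.09,109.10) → (57.43,97.88) → (54.93,75.42) → (52.78,55.70).

Shape 2 is a line segment drawn with `<polyline>`. Its stroke #ff8800 means cut at S904, F1226. After flipping Y the toolpath is (62.34,120.29) → (86.48,47.65).

Shape 3 is a open polyline drawn with `<path>`. Its stroke #ff8800 means cut at S904, F1226. After flipping Y the toolpath is (84.51,51.27) → (6.29,174.36) → (15.38,106.24).

Shape 4 is a rectangle drawn with `<path>`. Its stroke #ff8800 means cut at S904, F1226. After flipping Y the toolpath is (15.66,97.32) → (37.57,97.32) → (37.57,47.13) → (15.66,47.13) → (15.66,97.32), returning to the start.

Shape 5 is a cubic bezier drawn with `<path>`. Its stroke #000000 means engrave at S269, F2298. After flipping Y the toolpath is (51.38,135.06) → (68.18,113.10) → (80.06,76.99) → (78.45,51.12).

Shape 6 is a open polyline drawn with `<path>`. Its stroke #000000 means engrave at S269, F2298. After flipping Y the toolpath is (88.71,66.03) → (76.83,104.77) → (39.32,98.81) → (57.74,108.93) → (31.25,183.69).

Shape 7 is a closed polygon drawn with `<path>`. Its stroke #ff8800 means cut at S904, F1226. After flipping Y the toolpath is (59.69,47.19) → (63.40,86.18) → (26.74,35.02) → (92.64,89.59) → (6.33,49.71) → (59.69,47.19), returning to the start.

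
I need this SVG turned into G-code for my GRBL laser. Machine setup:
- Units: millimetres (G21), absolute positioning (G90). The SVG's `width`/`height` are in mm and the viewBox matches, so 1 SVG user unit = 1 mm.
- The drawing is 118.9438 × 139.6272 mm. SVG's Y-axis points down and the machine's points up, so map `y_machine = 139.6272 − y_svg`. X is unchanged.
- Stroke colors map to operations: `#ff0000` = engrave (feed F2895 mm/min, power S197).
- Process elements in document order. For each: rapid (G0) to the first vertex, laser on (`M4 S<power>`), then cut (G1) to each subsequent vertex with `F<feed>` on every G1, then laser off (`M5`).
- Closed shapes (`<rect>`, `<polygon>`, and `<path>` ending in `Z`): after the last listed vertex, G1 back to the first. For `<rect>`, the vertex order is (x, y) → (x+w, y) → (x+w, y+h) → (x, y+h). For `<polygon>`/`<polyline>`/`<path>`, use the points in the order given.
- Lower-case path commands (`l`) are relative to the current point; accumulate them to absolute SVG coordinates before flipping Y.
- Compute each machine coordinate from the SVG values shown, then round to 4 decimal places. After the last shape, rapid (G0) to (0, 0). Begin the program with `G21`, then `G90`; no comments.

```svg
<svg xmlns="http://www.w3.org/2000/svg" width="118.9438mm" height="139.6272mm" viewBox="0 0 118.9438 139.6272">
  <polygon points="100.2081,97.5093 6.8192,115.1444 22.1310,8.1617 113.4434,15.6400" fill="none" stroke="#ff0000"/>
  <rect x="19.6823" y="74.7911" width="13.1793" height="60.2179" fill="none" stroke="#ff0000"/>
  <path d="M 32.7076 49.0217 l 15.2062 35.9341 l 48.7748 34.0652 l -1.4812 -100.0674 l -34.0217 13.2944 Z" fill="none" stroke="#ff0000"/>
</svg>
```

Since the viewBox matches the mm dimensions, user units are millimetres directly. The only transform is the Y-flip y_m = 139.6272 − y_svg.

Shape 1 is a closed polygon drawn with `<polygon>`. Its stroke #ff0000 means engrave at S197, F2895. After flipping Y the toolpath is (100.2081,42.1179) → (6.8192,24.4828) → (22.1310,131.4655) → (113.4434,123.9872) → (100.2081,42.1179), returning to the start.

Shape 2 is a rectangle drawn with `<rect>`. Its stroke #ff0000 means engrave at S197, F2895. After flipping Y the toolpath is (19.6823,64.8361) → (32.8616,64.8361) → (32.8616,4.6182) → (19.6823,4.6182) → (19.6823,64.8361), returning to the start.

Shape 3 is a closed polygon drawn with `<path>`. Its stroke #ff0000 means engrave at S197, F2895. After flipping Y the toolpath is (32.7076,90.6055) → (47.9138,54.6714) → (96.6886,20.6062) → (95.2074,120.6736) → (61.1857,107.3792) → (32.7076,90.6055), returning to the start.

G21
G90
G0 X100.2081 Y42.1179
M4 S197
G1 X6.8192 Y24.4828 F2895
G1 X22.1310 Y131.4655 F2895
G1 X113.4434 Y123.9872 F2895
G1 X100.2081 Y42.1179 F2895
M5
G0 X19.6823 Y64.8361
M4 S197
G1 X32.8616 Y64.8361 F2895
G1 X32.8616 Y4.6182 F2895
G1 X19.6823 Y4.6182 F2895
G1 X19.6823 Y64.8361 F2895
M5
G0 X32.7076 Y90.6055
M4 S197
G1 X47.9138 Y54.6714 F2895
G1 X96.6886 Y20.6062 F2895
G1 X95.2074 Y120.6736 F2895
G1 X61.1857 Y107.3792 F2895
G1 X32.7076 Y90.6055 F2895
M5
G0 X0.0000 Y0.0000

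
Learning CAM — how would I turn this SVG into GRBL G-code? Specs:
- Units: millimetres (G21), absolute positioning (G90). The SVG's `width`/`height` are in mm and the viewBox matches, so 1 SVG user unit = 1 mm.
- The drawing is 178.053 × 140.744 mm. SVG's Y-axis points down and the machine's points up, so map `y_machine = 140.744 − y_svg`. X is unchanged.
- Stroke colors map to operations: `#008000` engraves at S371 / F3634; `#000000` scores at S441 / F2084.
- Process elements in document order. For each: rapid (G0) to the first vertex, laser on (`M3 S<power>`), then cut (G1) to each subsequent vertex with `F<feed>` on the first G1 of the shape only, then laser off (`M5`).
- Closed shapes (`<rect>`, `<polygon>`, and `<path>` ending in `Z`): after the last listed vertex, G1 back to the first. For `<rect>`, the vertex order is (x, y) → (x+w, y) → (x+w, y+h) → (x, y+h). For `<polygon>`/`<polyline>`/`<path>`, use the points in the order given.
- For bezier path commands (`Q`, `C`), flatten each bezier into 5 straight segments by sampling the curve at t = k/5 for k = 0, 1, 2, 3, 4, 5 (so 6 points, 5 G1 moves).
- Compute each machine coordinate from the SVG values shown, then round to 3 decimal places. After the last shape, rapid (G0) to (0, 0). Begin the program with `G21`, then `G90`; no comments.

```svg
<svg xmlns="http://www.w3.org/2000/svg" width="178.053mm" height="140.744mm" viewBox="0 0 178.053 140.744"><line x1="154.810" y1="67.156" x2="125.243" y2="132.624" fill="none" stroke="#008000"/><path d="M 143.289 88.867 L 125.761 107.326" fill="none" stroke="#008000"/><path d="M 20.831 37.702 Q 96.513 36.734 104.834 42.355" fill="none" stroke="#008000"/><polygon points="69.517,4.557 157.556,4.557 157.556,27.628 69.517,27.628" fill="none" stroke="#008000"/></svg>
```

G21
G90
G0 X154.810 Y73.588
M3 S371
G1 X125.243 Y8.120 F3634
M5
G0 X143.289 Y51.877
M3 S371
G1 X125.761 Y33.418 F3634
M5
G0 X20.831 Y103.042
M3 S371
G1 X48.409 Y103.166 F3634
G1 X70.599 Y102.762
G1 X87.399 Y101.832
G1 X98.811 Y100.374
G1 X104.834 Y98.389
M5
G0 X69.517 Y136.187
M3 S371
G1 X157.556 Y136.187 F3634
G1 X157.556 Y113.116
G1 X69.517 Y113.116
G1 X69.517 Y136.187
M5
G0 X0.000 Y0.000

Since the viewBox matches the mm dimensions, user units are millimetres directly. The only transform is the Y-flip y_m = 140.744 − y_svg.

Shape 1 is a line segment drawn with `<line>`. Its stroke #008000 means engrave at S371, F3634. After flipping Y the toolpath is (154.810,73.588) → (125.243,8.120).

Shape 2 is a line segment drawn with `<path>`. Its stroke #008000 means engrave at S371, F3634. After flipping Y the toolpath is (143.289,51.877) → (125.761,33.418).

Shape 3 is a quadratic bezier drawn with `<path>`. Its stroke #008000 means engrave at S371, F3634. After flipping Y the toolpath is (20.831,103.042) → (48.409,103.166) → (70.599,102.762) → (87.399,101.832) → (98.811,100.374) → (104.834,98.389).

Shape 4 is a rectangle drawn with `<polygon>`. Its stroke #008000 means engrave at S371, F3634. After flipping Y the toolpath is (69.517,136.187) → (157.556,136.187) → (157.556,113.116) → (69.517,113.116) → (69.517,136.187), returning to the start.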